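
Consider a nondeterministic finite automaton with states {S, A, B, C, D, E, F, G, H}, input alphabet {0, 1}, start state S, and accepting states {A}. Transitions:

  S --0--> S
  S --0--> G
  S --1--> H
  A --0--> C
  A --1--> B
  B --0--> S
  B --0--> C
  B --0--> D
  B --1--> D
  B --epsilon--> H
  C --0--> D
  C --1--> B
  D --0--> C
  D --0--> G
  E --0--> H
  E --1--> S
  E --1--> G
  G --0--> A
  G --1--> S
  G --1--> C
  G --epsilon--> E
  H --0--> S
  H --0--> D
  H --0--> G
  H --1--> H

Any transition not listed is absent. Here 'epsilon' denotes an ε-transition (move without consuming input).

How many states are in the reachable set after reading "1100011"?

Start in {S}.
Read '1': {S} → {H}.
Read '1': {H} → {H}.
Read '0': {H} → {S, D, E, G}.
Read '0': {S, D, E, G} → {S, A, C, E, G, H}.
Read '0': {S, A, C, E, G, H} → {S, A, C, D, E, G, H}.
Read '1': {S, A, C, D, E, G, H} → {S, B, C, E, G, H}.
Read '1': {S, B, C, E, G, H} → {S, B, C, D, E, G, H}.
That set has 7 states.

7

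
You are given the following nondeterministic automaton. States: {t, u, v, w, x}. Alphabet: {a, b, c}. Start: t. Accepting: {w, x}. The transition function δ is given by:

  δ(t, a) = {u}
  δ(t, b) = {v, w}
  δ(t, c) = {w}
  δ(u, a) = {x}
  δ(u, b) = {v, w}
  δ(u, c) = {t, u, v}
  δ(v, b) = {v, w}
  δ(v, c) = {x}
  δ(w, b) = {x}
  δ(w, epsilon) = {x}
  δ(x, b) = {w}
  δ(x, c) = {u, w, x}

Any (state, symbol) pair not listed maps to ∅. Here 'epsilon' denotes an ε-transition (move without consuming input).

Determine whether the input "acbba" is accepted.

No

Start in {t}.
Read 'a': {t} → {u}.
Read 'c': {u} → {t, u, v}.
Read 'b': {t, u, v} → {v, w, x}.
Read 'b': {v, w, x} → {v, w, x}.
Read 'a': {v, w, x} → ∅.
The final set ∅ contains no accepting state.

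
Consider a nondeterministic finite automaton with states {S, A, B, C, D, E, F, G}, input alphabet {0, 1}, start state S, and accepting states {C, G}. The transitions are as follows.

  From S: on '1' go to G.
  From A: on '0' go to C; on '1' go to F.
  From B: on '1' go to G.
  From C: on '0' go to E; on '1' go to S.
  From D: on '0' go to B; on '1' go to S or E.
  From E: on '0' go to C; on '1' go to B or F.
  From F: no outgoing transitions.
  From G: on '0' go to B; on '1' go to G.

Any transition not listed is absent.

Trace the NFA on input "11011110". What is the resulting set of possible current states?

{B}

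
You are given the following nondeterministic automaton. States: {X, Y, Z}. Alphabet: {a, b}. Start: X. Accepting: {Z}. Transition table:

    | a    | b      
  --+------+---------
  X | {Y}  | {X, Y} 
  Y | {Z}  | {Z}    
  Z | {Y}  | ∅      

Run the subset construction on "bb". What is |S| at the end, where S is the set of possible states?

3

Start in {X}.
Read 'b': {X} → {X, Y}.
Read 'b': {X, Y} → {X, Y, Z}.
That set has 3 states.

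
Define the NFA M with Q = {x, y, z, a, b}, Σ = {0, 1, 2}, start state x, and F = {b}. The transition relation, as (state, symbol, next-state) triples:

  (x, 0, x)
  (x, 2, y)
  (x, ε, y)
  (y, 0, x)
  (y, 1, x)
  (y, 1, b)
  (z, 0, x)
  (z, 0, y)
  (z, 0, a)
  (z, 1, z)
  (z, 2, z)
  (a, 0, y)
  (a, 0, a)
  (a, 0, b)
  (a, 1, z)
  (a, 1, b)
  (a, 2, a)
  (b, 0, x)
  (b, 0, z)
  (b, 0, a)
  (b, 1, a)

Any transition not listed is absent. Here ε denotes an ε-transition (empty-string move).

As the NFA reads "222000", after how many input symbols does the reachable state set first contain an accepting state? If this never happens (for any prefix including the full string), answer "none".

none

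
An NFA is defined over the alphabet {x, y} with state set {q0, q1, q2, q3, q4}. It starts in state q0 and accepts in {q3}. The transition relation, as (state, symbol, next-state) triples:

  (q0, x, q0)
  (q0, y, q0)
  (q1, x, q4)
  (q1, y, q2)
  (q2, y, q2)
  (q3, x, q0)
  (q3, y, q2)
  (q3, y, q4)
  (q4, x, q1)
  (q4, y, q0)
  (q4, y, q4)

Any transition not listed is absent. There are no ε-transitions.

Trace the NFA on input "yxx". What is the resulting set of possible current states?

{q0}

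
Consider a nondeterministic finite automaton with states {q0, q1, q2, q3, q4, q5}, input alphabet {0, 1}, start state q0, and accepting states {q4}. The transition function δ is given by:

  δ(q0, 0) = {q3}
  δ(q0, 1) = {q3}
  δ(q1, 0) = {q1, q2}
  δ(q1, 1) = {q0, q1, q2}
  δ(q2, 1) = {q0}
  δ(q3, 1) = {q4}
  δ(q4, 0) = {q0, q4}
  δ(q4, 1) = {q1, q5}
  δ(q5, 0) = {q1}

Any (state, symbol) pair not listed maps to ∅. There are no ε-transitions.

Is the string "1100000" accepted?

Yes

Start in {q0}.
Read '1': q0→{q3}; now {q3}.
Read '1': q3→{q4}; now {q4}.
Read '0': q4→{q0, q4}; now {q0, q4}.
Read '0': q0→{q3}, q4→{q0, q4}; now {q0, q3, q4}.
Read '0': q0→{q3}, q3→∅, q4→{q0, q4}; now {q0, q3, q4}.
Read '0': q0→{q3}, q3→∅, q4→{q0, q4}; now {q0, q3, q4}.
Read '0': q0→{q3}, q3→∅, q4→{q0, q4}; now {q0, q3, q4}.
The final set {q0, q3, q4} contains the accepting state q4.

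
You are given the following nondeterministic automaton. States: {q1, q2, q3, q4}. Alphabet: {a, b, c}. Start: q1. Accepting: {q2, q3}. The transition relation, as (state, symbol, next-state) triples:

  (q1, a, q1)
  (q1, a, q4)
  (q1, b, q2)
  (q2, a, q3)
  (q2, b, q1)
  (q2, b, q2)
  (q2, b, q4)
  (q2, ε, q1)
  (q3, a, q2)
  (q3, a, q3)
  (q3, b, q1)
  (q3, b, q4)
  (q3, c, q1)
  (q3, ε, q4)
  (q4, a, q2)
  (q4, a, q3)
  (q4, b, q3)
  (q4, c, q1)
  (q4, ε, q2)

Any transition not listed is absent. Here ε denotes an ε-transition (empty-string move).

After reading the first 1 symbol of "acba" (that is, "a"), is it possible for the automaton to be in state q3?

Start in {q1}.
Read 'a': q1→{q1, q4}; union {q1, q4}; ε-closure = {q1, q2, q4}.
State q3 is not in {q1, q2, q4}.

No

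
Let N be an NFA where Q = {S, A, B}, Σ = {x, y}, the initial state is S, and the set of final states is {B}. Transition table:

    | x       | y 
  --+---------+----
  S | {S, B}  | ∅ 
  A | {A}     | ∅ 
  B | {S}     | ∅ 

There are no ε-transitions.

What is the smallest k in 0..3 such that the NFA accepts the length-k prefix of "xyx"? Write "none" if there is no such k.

Start in {S}.
Read 'x': S→{S, B}; now {S, B}.
None of the earlier sets intersect F, but {S, B} does.

1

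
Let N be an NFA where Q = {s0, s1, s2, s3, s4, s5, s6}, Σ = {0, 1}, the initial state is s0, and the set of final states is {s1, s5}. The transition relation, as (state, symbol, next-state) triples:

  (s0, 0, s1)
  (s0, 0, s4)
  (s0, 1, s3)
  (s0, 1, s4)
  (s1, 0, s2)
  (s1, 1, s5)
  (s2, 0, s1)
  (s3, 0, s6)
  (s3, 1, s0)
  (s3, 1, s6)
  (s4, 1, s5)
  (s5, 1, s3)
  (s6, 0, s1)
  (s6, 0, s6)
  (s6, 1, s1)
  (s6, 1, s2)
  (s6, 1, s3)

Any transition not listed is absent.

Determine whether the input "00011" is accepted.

No

Start in {s0}.
Read '0': {s0} → {s1, s4}.
Read '0': {s1, s4} → {s2}.
Read '0': {s2} → {s1}.
Read '1': {s1} → {s5}.
Read '1': {s5} → {s3}.
The final set {s3} contains no accepting state.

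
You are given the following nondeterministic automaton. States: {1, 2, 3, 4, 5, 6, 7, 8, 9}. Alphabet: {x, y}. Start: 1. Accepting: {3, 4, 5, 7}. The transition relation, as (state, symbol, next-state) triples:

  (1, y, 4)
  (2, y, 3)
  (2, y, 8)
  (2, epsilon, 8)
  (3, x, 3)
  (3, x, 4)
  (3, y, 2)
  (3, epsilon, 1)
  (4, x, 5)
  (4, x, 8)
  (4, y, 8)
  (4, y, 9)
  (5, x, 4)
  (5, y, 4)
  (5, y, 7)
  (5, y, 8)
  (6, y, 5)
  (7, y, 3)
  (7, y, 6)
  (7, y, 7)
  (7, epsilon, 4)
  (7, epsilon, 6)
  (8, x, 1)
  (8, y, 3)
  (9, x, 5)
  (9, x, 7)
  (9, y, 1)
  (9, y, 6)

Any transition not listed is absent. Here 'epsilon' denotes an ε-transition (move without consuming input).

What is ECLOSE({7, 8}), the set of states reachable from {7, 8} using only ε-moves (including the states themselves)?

Begin with {7, 8}.
ε-move 7 → 4; add 4.
ε-move 7 → 6; add 6.

{4, 6, 7, 8}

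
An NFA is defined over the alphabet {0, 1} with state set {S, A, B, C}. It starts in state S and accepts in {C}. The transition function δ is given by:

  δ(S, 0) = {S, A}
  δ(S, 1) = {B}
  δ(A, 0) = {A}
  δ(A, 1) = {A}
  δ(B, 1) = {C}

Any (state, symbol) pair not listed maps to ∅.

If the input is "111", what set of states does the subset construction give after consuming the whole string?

∅

Start in {S}.
Read '1': S→{B}; now {B}.
Read '1': B→{C}; now {C}.
Read '1': C→∅; now ∅.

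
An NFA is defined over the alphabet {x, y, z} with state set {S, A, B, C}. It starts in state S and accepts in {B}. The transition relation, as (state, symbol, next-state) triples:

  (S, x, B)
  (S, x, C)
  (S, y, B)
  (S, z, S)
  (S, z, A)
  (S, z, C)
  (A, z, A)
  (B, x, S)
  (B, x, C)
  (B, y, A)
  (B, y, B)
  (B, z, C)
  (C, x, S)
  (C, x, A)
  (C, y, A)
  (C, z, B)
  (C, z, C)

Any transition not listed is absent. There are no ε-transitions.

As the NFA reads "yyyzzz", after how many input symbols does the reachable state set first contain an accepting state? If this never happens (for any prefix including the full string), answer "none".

1

Start in {S}.
Read 'y': {S} → {B}.
None of the earlier sets intersect F, but {B} does.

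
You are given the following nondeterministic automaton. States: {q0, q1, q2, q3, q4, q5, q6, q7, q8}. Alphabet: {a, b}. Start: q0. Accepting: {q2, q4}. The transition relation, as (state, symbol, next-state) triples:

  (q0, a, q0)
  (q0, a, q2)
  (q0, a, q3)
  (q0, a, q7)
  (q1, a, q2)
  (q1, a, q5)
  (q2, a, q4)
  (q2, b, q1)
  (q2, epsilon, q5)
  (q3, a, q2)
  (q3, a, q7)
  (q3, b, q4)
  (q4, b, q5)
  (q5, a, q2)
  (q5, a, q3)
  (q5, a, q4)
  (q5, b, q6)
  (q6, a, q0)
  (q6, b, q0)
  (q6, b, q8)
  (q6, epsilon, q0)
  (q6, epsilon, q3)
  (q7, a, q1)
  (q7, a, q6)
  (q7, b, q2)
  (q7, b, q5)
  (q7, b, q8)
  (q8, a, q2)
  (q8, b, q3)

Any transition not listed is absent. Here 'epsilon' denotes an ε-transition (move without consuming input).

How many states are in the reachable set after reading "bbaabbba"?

0

Start in {q0}.
Read 'b': {q0} → ∅.
The set is empty and remains empty for the remaining 7 symbols.
That set has 0 states.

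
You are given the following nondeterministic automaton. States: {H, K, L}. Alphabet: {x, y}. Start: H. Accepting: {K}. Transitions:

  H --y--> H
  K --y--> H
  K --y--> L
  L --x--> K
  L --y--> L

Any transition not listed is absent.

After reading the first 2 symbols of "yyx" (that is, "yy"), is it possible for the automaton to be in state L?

No

Start in {H}.
Read 'y': H→{H}; now {H}.
Read 'y': H→{H}; now {H}.
State L is not in {H}.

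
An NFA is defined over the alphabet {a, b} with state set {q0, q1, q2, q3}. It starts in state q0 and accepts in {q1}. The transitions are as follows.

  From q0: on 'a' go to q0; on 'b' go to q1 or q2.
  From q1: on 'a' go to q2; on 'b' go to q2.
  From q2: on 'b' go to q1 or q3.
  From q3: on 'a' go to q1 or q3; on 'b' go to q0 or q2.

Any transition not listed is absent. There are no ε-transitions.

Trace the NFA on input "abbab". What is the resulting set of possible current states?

{q0, q1, q2, q3}

Start in {q0}.
Read 'a': {q0} → {q0}.
Read 'b': {q0} → {q1, q2}.
Read 'b': {q1, q2} → {q1, q2, q3}.
Read 'a': {q1, q2, q3} → {q1, q2, q3}.
Read 'b': {q1, q2, q3} → {q0, q1, q2, q3}.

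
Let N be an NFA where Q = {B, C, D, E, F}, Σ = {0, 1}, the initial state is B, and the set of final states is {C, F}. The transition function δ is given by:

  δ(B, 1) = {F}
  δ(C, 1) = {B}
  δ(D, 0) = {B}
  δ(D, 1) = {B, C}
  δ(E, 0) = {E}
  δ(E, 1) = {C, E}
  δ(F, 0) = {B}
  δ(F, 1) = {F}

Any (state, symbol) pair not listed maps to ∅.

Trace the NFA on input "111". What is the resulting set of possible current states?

{F}

Start in {B}.
Read '1': B→{F}; now {F}.
Read '1': F→{F}; now {F}.
Read '1': F→{F}; now {F}.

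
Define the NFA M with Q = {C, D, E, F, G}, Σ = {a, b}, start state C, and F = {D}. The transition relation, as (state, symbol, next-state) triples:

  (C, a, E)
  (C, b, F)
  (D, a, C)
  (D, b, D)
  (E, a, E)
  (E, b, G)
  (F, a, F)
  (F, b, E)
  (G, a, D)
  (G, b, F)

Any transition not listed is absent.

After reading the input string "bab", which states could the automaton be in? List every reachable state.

{E}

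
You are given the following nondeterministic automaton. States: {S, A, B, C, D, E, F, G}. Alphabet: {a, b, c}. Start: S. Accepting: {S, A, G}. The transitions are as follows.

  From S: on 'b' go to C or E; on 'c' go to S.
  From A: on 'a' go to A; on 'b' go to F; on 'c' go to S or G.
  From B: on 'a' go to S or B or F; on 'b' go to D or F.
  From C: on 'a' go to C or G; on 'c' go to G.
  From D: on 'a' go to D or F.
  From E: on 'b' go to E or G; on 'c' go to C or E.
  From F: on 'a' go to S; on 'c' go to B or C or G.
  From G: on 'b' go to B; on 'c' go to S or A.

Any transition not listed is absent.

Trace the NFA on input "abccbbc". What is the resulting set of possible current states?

Start in {S}.
Read 'a': {S} → ∅.
The set is empty and remains empty for the remaining 6 symbols.

∅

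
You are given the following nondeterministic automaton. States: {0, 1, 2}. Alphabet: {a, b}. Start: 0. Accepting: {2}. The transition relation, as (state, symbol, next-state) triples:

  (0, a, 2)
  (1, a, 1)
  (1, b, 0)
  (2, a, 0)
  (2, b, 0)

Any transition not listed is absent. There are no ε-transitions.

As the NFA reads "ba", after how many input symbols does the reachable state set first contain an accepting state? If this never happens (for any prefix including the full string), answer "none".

none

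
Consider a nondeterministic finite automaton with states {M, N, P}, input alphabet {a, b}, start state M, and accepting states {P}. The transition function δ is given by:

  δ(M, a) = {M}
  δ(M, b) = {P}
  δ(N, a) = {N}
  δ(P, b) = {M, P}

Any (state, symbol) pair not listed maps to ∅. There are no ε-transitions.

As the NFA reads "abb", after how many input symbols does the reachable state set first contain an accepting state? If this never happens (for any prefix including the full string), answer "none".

2

Start in {M}.
Read 'a': {M} → {M}.
Read 'b': {M} → {P}.
None of the earlier sets intersect F, but {P} does.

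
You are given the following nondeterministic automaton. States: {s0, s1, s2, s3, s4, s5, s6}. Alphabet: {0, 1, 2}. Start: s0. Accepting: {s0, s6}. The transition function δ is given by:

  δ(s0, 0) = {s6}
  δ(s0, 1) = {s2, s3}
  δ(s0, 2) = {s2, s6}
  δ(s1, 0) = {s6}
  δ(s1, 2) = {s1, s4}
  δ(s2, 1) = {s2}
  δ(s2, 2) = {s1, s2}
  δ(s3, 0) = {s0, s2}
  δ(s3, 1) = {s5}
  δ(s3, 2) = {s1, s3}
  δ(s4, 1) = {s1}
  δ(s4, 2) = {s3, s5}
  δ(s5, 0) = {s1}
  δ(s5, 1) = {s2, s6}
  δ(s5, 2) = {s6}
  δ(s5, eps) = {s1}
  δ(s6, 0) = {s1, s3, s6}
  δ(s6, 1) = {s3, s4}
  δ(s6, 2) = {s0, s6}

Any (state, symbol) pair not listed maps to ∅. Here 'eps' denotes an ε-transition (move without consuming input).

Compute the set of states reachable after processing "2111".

Start in {s0}.
Read '2': s0→{s2, s6}; now {s2, s6}.
Read '1': s2→{s2}, s6→{s3, s4}; now {s2, s3, s4}.
Read '1': s2→{s2}, s3→{s5}, s4→{s1}; now {s1, s2, s5}.
Read '1': s1→∅, s2→{s2}, s5→{s2, s6}; now {s2, s6}.

{s2, s6}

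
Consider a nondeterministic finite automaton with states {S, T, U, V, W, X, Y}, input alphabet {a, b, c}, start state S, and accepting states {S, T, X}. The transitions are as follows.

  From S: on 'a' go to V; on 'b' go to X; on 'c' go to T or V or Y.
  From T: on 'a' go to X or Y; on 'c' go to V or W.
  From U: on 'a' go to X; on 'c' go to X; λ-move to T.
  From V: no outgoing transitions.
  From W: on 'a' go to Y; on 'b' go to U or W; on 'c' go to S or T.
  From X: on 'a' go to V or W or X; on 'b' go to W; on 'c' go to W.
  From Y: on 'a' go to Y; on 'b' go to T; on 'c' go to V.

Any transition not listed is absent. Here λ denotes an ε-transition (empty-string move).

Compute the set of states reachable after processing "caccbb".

Start in {S}.
Read 'c': S→{T, V, Y}; now {T, V, Y}.
Read 'a': T→{X, Y}, V→∅, Y→{Y}; now {X, Y}.
Read 'c': X→{W}, Y→{V}; now {V, W}.
Read 'c': V→∅, W→{S, T}; now {S, T}.
Read 'b': S→{X}, T→∅; now {X}.
Read 'b': X→{W}; now {W}.

{W}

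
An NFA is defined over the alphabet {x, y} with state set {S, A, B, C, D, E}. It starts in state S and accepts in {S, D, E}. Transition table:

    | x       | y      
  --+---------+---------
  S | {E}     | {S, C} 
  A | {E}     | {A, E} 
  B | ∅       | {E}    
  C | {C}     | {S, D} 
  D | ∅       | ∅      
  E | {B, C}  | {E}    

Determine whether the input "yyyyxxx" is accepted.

No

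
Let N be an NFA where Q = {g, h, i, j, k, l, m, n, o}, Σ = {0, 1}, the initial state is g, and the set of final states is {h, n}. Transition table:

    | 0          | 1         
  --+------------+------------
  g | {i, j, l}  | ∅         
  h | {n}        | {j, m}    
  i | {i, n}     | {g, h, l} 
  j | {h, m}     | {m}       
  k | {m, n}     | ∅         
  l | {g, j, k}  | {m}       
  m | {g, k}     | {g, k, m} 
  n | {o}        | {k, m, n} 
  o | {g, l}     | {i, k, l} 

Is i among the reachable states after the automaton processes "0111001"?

Yes

Start in {g}.
Read '0': g→{i, j, l}; now {i, j, l}.
Read '1': i→{g, h, l}, j→{m}, l→{m}; now {g, h, l, m}.
Read '1': g→∅, h→{j, m}, l→{m}, m→{g, k, m}; now {g, j, k, m}.
Read '1': g→∅, j→{m}, k→∅, m→{g, k, m}; now {g, k, m}.
Read '0': g→{i, j, l}, k→{m, n}, m→{g, k}; now {g, i, j, k, l, m, n}.
Read '0': g→{i, j, l}, i→{i, n}, j→{h, m}, k→{m, n}, l→{g, j, k}, m→{g, k}, n→{o}; now {g, h, i, j, k, l, m, n, o}.
Read '1': g→∅, h→{j, m}, i→{g, h, l}, j→{m}, k→∅, l→{m}, m→{g, k, m}, n→{k, m, n}, o→{i, k, l}; now {g, h, i, j, k, l, m, n}.
State i is in {g, h, i, j, k, l, m, n}.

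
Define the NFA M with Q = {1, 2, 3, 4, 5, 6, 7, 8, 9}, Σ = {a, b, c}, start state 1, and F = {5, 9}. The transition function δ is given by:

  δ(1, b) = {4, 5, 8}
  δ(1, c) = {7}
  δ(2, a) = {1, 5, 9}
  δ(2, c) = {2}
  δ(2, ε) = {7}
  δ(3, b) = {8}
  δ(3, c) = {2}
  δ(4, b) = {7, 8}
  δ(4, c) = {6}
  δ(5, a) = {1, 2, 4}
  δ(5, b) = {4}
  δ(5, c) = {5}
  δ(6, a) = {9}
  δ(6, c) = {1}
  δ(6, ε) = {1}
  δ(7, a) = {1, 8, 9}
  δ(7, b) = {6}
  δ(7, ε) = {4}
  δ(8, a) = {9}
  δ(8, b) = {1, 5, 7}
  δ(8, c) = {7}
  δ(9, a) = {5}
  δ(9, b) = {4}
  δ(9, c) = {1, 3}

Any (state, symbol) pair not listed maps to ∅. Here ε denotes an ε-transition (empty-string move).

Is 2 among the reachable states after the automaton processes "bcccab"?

Start in {1}.
Read 'b': 1→{4, 5, 8}; now {4, 5, 8}.
Read 'c': 4→{6}, 5→{5}, 8→{7}; union {5, 6, 7}; ε-closure = {1, 4, 5, 6, 7}.
Read 'c': 1→{7}, 4→{6}, 5→{5}, 6→{1}, 7→∅; union {1, 5, 6, 7}; ε-closure = {1, 4, 5, 6, 7}.
Read 'c': 1→{7}, 4→{6}, 5→{5}, 6→{1}, 7→∅; union {1, 5, 6, 7}; ε-closure = {1, 4, 5, 6, 7}.
Read 'a': 1→∅, 4→∅, 5→{1, 2, 4}, 6→{9}, 7→{1, 8, 9}; union {1, 2, 4, 8, 9}; ε-closure = {1, 2, 4, 7, 8, 9}.
Read 'b': 1→{4, 5, 8}, 2→∅, 4→{7, 8}, 7→{6}, 8→{1, 5, 7}, 9→{4}; now {1, 4, 5, 6, 7, 8}.
State 2 is not in {1, 4, 5, 6, 7, 8}.

No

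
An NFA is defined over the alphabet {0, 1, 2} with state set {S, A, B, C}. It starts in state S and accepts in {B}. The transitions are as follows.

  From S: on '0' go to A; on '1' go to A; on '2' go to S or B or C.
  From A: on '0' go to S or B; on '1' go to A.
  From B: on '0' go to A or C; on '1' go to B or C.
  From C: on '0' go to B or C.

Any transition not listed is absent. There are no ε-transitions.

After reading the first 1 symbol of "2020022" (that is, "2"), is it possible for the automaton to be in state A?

Start in {S}.
Read '2': S→{S, B, C}; now {S, B, C}.
State A is not in {S, B, C}.

No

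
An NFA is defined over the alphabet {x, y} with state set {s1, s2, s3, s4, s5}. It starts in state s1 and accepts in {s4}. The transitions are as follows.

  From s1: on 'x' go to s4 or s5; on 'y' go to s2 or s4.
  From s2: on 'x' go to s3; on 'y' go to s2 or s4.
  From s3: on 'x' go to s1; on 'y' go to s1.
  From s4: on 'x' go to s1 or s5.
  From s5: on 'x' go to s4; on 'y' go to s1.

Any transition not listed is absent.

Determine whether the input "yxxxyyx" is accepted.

Start in {s1}.
Read 'y': s1→{s2, s4}; now {s2, s4}.
Read 'x': s2→{s3}, s4→{s1, s5}; now {s1, s3, s5}.
Read 'x': s1→{s4, s5}, s3→{s1}, s5→{s4}; now {s1, s4, s5}.
Read 'x': s1→{s4, s5}, s4→{s1, s5}, s5→{s4}; now {s1, s4, s5}.
Read 'y': s1→{s2, s4}, s4→∅, s5→{s1}; now {s1, s2, s4}.
Read 'y': s1→{s2, s4}, s2→{s2, s4}, s4→∅; now {s2, s4}.
Read 'x': s2→{s3}, s4→{s1, s5}; now {s1, s3, s5}.
The final set {s1, s3, s5} contains no accepting state.

No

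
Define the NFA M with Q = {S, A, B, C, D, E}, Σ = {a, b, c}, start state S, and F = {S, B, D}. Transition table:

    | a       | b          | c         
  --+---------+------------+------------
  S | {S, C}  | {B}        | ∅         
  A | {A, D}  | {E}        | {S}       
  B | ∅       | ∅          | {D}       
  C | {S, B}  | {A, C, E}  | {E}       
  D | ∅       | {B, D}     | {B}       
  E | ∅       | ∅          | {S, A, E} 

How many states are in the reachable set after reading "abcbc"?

5

Start in {S}.
Read 'a': S→{S, C}; now {S, C}.
Read 'b': S→{B}, C→{A, C, E}; now {A, B, C, E}.
Read 'c': A→{S}, B→{D}, C→{E}, E→{S, A, E}; now {S, A, D, E}.
Read 'b': S→{B}, A→{E}, D→{B, D}, E→∅; now {B, D, E}.
Read 'c': B→{D}, D→{B}, E→{S, A, E}; now {S, A, B, D, E}.
That set has 5 states.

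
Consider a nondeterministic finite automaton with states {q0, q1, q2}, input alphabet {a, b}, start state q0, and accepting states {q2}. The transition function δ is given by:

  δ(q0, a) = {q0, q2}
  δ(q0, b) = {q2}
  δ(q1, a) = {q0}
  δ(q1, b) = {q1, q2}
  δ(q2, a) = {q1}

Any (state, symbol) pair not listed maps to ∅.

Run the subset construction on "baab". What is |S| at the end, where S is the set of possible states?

1

Start in {q0}.
Read 'b': {q0} → {q2}.
Read 'a': {q2} → {q1}.
Read 'a': {q1} → {q0}.
Read 'b': {q0} → {q2}.
That set has 1 state.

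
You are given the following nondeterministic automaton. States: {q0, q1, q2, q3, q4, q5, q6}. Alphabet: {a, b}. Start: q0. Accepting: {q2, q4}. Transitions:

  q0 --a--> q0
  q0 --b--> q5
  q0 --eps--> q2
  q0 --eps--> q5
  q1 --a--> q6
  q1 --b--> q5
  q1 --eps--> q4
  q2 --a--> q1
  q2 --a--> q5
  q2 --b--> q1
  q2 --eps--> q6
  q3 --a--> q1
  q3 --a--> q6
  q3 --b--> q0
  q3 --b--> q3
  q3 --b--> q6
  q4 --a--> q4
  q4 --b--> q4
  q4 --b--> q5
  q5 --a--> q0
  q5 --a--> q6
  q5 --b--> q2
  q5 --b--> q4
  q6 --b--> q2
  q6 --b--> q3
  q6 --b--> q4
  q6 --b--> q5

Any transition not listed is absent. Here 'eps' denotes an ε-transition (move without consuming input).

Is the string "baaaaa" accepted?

Start: ε-closure({q0}) = {q0, q2, q5, q6}.
Read 'b': q0→{q5}, q2→{q1}, q5→{q2, q4}, q6→{q2, q3, q4, q5}; union {q1, q2, q3, q4, q5}; ε-closure = {q1, q2, q3, q4, q5, q6}.
Read 'a': q1→{q6}, q2→{q1, q5}, q3→{q1, q6}, q4→{q4}, q5→{q0, q6}, q6→∅; union {q0, q1, q4, q5, q6}; ε-closure = {q0, q1, q2, q4, q5, q6}.
Read 'a': q0→{q0}, q1→{q6}, q2→{q1, q5}, q4→{q4}, q5→{q0, q6}, q6→∅; union {q0, q1, q4, q5, q6}; ε-closure = {q0, q1, q2, q4, q5, q6}.
Read 'a': q0→{q0}, q1→{q6}, q2→{q1, q5}, q4→{q4}, q5→{q0, q6}, q6→∅; union {q0, q1, q4, q5, q6}; ε-closure = {q0, q1, q2, q4, q5, q6}.
Read 'a': q0→{q0}, q1→{q6}, q2→{q1, q5}, q4→{q4}, q5→{q0, q6}, q6→∅; union {q0, q1, q4, q5, q6}; ε-closure = {q0, q1, q2, q4, q5, q6}.
Read 'a': q0→{q0}, q1→{q6}, q2→{q1, q5}, q4→{q4}, q5→{q0, q6}, q6→∅; union {q0, q1, q4, q5, q6}; ε-closure = {q0, q1, q2, q4, q5, q6}.
The final set {q0, q1, q2, q4, q5, q6} contains the accepting states q2, q4.

Yes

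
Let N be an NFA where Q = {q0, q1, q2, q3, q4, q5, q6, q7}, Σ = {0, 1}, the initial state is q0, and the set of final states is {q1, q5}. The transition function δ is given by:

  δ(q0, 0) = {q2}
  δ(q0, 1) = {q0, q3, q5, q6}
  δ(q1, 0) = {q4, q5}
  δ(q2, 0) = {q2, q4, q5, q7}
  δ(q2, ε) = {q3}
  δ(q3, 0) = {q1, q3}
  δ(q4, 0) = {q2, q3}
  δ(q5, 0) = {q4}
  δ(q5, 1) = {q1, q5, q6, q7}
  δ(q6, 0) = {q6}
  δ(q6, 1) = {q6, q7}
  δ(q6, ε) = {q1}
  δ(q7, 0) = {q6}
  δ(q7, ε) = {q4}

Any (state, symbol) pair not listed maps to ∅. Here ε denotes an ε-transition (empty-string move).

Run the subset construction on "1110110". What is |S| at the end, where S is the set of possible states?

Start in {q0}.
Read '1': q0→{q0, q3, q5, q6}; union {q0, q3, q5, q6}; ε-closure = {q0, q1, q3, q5, q6}.
Read '1': q0→{q0, q3, q5, q6}, q1→∅, q3→∅, q5→{q1, q5, q6, q7}, q6→{q6, q7}; union {q0, q1, q3, q5, q6, q7}; ε-closure = {q0, q1, q3, q4, q5, q6, q7}.
Read '1': q0→{q0, q3, q5, q6}, q1→∅, q3→∅, q4→∅, q5→{q1, q5, q6, q7}, q6→{q6, q7}, q7→∅; union {q0, q1, q3, q5, q6, q7}; ε-closure = {q0, q1, q3, q4, q5, q6, q7}.
Read '0': q0→{q2}, q1→{q4, q5}, q3→{q1, q3}, q4→{q2, q3}, q5→{q4}, q6→{q6}, q7→{q6}; now {q1, q2, q3, q4, q5, q6}.
Read '1': q1→∅, q2→∅, q3→∅, q4→∅, q5→{q1, q5, q6, q7}, q6→{q6, q7}; union {q1, q5, q6, q7}; ε-closure = {q1, q4, q5, q6, q7}.
Read '1': q1→∅, q4→∅, q5→{q1, q5, q6, q7}, q6→{q6, q7}, q7→∅; union {q1, q5, q6, q7}; ε-closure = {q1, q4, q5, q6, q7}.
Read '0': q1→{q4, q5}, q4→{q2, q3}, q5→{q4}, q6→{q6}, q7→{q6}; union {q2, q3, q4, q5, q6}; ε-closure = {q1, q2, q3, q4, q5, q6}.
That set has 6 states.

6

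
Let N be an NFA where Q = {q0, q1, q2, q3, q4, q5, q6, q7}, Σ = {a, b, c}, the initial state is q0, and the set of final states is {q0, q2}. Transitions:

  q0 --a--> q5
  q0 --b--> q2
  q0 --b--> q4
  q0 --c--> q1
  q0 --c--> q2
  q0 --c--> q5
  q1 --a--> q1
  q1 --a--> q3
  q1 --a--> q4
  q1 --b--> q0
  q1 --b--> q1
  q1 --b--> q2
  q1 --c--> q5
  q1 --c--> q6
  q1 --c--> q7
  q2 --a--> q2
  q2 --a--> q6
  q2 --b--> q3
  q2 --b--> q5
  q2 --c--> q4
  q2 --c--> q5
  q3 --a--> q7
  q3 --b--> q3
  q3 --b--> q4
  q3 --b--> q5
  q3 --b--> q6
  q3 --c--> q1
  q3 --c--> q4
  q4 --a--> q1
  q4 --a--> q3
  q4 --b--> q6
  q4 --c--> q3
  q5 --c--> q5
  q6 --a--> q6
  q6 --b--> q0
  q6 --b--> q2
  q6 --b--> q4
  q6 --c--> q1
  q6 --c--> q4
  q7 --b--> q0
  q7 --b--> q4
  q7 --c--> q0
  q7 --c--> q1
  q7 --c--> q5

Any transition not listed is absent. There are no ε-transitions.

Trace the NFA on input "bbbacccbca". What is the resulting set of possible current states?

{q1, q2, q3, q4, q6, q7}

Start in {q0}.
Read 'b': {q0} → {q2, q4}.
Read 'b': {q2, q4} → {q3, q5, q6}.
Read 'b': {q3, q5, q6} → {q0, q2, q3, q4, q5, q6}.
Read 'a': {q0, q2, q3, q4, q5, q6} → {q1, q2, q3, q5, q6, q7}.
Read 'c': {q1, q2, q3, q5, q6, q7} → {q0, q1, q4, q5, q6, q7}.
Read 'c': {q0, q1, q4, q5, q6, q7} → {q0, q1, q2, q3, q4, q5, q6, q7}.
Read 'c': {q0, q1, q2, q3, q4, q5, q6, q7} → {q0, q1, q2, q3, q4, q5, q6, q7}.
Read 'b': {q0, q1, q2, q3, q4, q5, q6, q7} → {q0, q1, q2, q3, q4, q5, q6}.
Read 'c': {q0, q1, q2, q3, q4, q5, q6} → {q1, q2, q3, q4, q5, q6, q7}.
Read 'a': {q1, q2, q3, q4, q5, q6, q7} → {q1, q2, q3, q4, q6, q7}.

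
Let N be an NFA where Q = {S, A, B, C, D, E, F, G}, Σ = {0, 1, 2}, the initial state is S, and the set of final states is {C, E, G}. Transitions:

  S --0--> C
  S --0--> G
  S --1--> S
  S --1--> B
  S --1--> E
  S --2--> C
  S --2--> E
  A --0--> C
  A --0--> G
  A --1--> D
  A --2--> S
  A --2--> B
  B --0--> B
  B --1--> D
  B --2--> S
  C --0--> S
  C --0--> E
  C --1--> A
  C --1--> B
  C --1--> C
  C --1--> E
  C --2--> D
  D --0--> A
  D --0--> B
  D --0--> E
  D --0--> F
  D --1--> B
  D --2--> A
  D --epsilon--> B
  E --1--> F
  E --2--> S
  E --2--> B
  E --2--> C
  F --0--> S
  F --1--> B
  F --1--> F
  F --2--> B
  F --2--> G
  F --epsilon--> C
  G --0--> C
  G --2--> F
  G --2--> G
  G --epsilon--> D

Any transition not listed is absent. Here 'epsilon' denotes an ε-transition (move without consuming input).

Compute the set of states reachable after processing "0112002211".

{S, A, B, C, D, E, F}

Start in {S}.
Read '0': S→{C, G}; union {C, G}; ε-closure = {B, C, D, G}.
Read '1': B→{D}, C→{A, B, C, E}, D→{B}, G→∅; now {A, B, C, D, E}.
Read '1': A→{D}, B→{D}, C→{A, B, C, E}, D→{B}, E→{F}; now {A, B, C, D, E, F}.
Read '2': A→{S, B}, B→{S}, C→{D}, D→{A}, E→{S, B, C}, F→{B, G}; now {S, A, B, C, D, G}.
Read '0': S→{C, G}, A→{C, G}, B→{B}, C→{S, E}, D→{A, B, E, F}, G→{C}; union {S, A, B, C, E, F, G}; ε-closure = {S, A, B, C, D, E, F, G}.
Read '0': S→{C, G}, A→{C, G}, B→{B}, C→{S, E}, D→{A, B, E, F}, E→∅, F→{S}, G→{C}; union {S, A, B, C, E, F, G}; ε-closure = {S, A, B, C, D, E, F, G}.
Read '2': S→{C, E}, A→{S, B}, B→{S}, C→{D}, D→{A}, E→{S, B, C}, F→{B, G}, G→{F, G}; now {S, A, B, C, D, E, F, G}.
Read '2': S→{C, E}, A→{S, B}, B→{S}, C→{D}, D→{A}, E→{S, B, C}, F→{B, G}, G→{F, G}; now {S, A, B, C, D, E, F, G}.
Read '1': S→{S, B, E}, A→{D}, B→{D}, C→{A, B, C, E}, D→{B}, E→{F}, F→{B, F}, G→∅; now {S, A, B, C, D, E, F}.
Read '1': S→{S, B, E}, A→{D}, B→{D}, C→{A, B, C, E}, D→{B}, E→{F}, F→{B, F}; now {S, A, B, C, D, E, F}.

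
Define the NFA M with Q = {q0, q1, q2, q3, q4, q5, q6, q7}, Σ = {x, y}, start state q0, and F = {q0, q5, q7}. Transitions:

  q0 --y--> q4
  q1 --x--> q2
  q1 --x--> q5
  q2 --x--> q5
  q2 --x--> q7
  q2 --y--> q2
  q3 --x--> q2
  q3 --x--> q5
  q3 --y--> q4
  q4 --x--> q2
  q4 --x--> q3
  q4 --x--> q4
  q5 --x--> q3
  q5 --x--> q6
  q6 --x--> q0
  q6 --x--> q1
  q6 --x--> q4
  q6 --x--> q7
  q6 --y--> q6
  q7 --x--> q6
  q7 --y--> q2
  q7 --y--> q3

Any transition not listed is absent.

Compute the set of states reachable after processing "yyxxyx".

Start in {q0}.
Read 'y': {q0} → {q4}.
Read 'y': {q4} → ∅.
The set is empty and remains empty for the remaining 4 symbols.

∅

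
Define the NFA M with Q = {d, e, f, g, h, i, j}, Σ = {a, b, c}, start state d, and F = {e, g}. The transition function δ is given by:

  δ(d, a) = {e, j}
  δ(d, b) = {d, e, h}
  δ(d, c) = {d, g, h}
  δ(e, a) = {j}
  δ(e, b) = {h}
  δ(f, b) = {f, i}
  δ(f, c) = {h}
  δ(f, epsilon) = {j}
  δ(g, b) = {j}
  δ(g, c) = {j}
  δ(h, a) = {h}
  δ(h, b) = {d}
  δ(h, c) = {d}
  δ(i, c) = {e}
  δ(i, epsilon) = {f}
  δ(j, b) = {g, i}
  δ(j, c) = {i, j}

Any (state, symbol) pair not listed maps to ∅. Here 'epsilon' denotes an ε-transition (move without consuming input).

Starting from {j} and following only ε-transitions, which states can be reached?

{j}

Begin with {j}.
No ε-moves leave this set, so the closure equals the set itself.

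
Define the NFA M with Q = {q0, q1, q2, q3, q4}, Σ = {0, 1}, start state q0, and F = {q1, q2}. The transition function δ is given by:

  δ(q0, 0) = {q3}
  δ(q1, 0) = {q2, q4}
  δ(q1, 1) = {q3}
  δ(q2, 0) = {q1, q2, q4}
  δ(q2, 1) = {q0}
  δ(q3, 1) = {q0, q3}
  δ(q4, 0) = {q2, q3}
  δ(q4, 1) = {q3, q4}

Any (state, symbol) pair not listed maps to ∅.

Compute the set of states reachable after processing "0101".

Start in {q0}.
Read '0': q0→{q3}; now {q3}.
Read '1': q3→{q0, q3}; now {q0, q3}.
Read '0': q0→{q3}, q3→∅; now {q3}.
Read '1': q3→{q0, q3}; now {q0, q3}.

{q0, q3}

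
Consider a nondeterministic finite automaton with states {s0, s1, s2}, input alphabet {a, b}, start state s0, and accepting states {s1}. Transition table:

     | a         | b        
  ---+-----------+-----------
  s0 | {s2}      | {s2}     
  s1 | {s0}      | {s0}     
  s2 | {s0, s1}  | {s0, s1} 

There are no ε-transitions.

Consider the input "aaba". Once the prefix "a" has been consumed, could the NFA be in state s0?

Start in {s0}.
Read 'a': {s0} → {s2}.
State s0 is not in {s2}.

No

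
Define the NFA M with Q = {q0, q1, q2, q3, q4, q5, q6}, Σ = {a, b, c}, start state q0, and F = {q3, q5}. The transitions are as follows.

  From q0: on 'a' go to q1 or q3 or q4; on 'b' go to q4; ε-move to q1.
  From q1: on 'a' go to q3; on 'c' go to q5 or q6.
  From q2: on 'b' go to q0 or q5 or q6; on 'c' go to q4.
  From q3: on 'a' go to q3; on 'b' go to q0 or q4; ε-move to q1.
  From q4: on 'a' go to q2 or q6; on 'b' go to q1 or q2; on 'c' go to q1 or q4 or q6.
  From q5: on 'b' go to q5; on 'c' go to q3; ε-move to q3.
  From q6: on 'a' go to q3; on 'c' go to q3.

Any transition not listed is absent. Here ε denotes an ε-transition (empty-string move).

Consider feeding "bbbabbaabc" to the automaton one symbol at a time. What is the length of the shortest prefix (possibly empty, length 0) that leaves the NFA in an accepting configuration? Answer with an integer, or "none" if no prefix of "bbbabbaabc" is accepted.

3

Start: ε-closure({q0}) = {q0, q1}.
Read 'b': {q0, q1} → {q4}.
Read 'b': {q4} → {q1, q2}.
Read 'b': {q1, q2} → {q0, q1, q3, q5, q6}.
None of the earlier sets intersect F, but {q0, q1, q3, q5, q6} does.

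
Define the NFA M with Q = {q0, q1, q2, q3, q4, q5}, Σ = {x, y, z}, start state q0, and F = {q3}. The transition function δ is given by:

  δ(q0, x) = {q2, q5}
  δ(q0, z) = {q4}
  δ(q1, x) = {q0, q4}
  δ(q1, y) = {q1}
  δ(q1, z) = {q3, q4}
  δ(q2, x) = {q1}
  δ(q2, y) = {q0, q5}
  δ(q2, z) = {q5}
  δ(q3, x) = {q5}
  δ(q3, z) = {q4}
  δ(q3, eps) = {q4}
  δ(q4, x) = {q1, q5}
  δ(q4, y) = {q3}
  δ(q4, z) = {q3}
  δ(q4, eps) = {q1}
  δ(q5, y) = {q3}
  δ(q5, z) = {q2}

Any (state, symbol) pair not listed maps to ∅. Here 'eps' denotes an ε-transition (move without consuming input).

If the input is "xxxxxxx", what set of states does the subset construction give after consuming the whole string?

{q0, q1, q2, q4, q5}

Start in {q0}.
Read 'x': {q0} → {q2, q5}.
Read 'x': {q2, q5} → {q1}.
Read 'x': {q1} → {q0, q1, q4}.
Read 'x': {q0, q1, q4} → {q0, q1, q2, q4, q5}.
Read 'x': {q0, q1, q2, q4, q5} → {q0, q1, q2, q4, q5}.
Read 'x': {q0, q1, q2, q4, q5} → {q0, q1, q2, q4, q5}.
Read 'x': {q0, q1, q2, q4, q5} → {q0, q1, q2, q4, q5}.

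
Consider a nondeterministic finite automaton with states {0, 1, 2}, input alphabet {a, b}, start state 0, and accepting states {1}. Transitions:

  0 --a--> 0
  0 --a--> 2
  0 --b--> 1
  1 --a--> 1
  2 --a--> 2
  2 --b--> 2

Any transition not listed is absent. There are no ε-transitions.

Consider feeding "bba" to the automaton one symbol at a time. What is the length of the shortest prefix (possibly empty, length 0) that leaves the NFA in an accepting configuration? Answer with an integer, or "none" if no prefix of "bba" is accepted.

1

Start in {0}.
Read 'b': 0→{1}; now {1}.
None of the earlier sets intersect F, but {1} does.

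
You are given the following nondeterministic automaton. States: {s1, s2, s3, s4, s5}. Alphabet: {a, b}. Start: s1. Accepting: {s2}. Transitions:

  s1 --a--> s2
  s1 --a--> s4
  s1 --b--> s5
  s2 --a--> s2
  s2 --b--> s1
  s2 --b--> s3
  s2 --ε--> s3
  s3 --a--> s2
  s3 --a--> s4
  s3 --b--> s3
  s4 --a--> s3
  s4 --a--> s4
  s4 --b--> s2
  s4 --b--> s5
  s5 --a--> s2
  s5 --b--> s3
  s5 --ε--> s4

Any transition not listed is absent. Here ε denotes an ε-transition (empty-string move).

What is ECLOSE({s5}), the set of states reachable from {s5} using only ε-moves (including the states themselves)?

{s4, s5}

Begin with {s5}.
ε-move s5 → s4; add s4.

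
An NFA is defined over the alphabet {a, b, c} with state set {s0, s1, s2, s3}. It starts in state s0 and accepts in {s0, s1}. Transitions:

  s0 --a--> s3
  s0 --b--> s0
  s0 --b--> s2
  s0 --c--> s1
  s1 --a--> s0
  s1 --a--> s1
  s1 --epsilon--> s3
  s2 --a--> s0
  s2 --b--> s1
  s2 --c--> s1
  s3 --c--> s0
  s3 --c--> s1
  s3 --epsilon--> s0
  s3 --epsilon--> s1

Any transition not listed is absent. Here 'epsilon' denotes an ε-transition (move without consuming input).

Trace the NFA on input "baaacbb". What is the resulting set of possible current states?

Start in {s0}.
Read 'b': s0→{s0, s2}; now {s0, s2}.
Read 'a': s0→{s3}, s2→{s0}; union {s0, s3}; ε-closure = {s0, s1, s3}.
Read 'a': s0→{s3}, s1→{s0, s1}, s3→∅; now {s0, s1, s3}.
Read 'a': s0→{s3}, s1→{s0, s1}, s3→∅; now {s0, s1, s3}.
Read 'c': s0→{s1}, s1→∅, s3→{s0, s1}; union {s0, s1}; ε-closure = {s0, s1, s3}.
Read 'b': s0→{s0, s2}, s1→∅, s3→∅; now {s0, s2}.
Read 'b': s0→{s0, s2}, s2→{s1}; union {s0, s1, s2}; ε-closure = {s0, s1, s2, s3}.

{s0, s1, s2, s3}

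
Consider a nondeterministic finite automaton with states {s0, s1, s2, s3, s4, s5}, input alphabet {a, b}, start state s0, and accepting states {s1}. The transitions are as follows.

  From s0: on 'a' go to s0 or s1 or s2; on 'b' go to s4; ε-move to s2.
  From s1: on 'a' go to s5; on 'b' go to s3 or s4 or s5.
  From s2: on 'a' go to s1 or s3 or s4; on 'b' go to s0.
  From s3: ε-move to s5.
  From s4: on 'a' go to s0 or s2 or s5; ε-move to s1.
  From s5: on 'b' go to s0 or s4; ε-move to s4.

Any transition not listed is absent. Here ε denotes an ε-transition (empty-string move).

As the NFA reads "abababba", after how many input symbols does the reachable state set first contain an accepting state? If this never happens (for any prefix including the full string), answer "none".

Start: ε-closure({s0}) = {s0, s2}.
Read 'a': {s0, s2} → {s0, s1, s2, s3, s4, s5}.
None of the earlier sets intersect F, but {s0, s1, s2, s3, s4, s5} does.

1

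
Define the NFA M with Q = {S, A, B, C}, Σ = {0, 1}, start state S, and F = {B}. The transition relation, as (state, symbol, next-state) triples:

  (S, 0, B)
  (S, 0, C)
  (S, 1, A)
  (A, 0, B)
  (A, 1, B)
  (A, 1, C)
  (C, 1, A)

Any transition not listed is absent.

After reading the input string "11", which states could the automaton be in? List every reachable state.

{B, C}

Start in {S}.
Read '1': S→{A}; now {A}.
Read '1': A→{B, C}; now {B, C}.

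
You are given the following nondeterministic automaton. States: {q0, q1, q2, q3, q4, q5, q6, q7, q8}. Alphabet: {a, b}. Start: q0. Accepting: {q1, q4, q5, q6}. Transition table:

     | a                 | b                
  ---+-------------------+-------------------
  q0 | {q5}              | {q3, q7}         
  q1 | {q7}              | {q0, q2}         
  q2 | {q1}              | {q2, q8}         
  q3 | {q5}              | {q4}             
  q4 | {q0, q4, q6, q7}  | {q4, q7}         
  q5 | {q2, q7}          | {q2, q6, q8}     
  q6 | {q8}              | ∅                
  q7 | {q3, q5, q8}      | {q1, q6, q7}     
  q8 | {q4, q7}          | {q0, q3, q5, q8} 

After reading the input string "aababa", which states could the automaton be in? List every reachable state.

{q0, q1, q2, q3, q4, q5, q6, q7, q8}

Start in {q0}.
Read 'a': q0→{q5}; now {q5}.
Read 'a': q5→{q2, q7}; now {q2, q7}.
Read 'b': q2→{q2, q8}, q7→{q1, q6, q7}; now {q1, q2, q6, q7, q8}.
Read 'a': q1→{q7}, q2→{q1}, q6→{q8}, q7→{q3, q5, q8}, q8→{q4, q7}; now {q1, q3, q4, q5, q7, q8}.
Read 'b': q1→{q0, q2}, q3→{q4}, q4→{q4, q7}, q5→{q2, q6, q8}, q7→{q1, q6, q7}, q8→{q0, q3, q5, q8}; now {q0, q1, q2, q3, q4, q5, q6, q7, q8}.
Read 'a': q0→{q5}, q1→{q7}, q2→{q1}, q3→{q5}, q4→{q0, q4, q6, q7}, q5→{q2, q7}, q6→{q8}, q7→{q3, q5, q8}, q8→{q4, q7}; now {q0, q1, q2, q3, q4, q5, q6, q7, q8}.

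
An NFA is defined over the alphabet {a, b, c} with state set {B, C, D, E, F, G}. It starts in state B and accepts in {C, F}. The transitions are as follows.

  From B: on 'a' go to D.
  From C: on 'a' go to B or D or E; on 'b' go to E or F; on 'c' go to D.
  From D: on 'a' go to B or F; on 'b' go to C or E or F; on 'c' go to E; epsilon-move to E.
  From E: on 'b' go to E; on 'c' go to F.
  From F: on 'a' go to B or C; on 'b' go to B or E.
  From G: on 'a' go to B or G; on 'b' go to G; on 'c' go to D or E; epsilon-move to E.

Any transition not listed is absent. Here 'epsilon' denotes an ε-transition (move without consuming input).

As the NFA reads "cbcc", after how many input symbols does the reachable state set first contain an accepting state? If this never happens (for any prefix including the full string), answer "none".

Start in {B}.
Read 'c': {B} → ∅.
The set is empty and remains empty for the remaining 3 symbols.
No reachable set along the way intersects F.

none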